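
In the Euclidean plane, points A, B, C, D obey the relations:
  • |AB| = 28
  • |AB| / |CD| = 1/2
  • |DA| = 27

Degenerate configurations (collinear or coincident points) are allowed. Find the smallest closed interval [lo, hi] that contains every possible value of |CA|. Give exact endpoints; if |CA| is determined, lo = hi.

|AB| ∈ {28}
|AD| ∈ {27}
|CD| ∈ {56}
|BD| ∈ [1, 55]
|AC| ∈ [29, 83]
|BC| ∈ [1, 111]

|CA| ∈ [29, 83]  (≈ [29.0000, 83.0000])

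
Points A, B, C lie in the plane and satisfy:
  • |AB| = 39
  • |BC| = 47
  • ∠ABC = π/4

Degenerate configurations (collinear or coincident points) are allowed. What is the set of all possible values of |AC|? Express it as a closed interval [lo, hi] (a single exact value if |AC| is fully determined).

|AB| ∈ {39}
|BC| ∈ {47}
|AC| ∈ {√(3730 - 1833·√(2))}

|AC| = √(3730 - 1833·√(2))  (≈ 33.7305)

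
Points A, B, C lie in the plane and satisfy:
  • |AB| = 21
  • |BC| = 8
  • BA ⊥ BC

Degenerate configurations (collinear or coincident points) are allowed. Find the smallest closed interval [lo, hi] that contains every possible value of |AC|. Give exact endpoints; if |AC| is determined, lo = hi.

|AC| = √(505)  (≈ 22.4722)

|AB| ∈ {21}
|BC| ∈ {8}
|AC| ∈ {√(505)}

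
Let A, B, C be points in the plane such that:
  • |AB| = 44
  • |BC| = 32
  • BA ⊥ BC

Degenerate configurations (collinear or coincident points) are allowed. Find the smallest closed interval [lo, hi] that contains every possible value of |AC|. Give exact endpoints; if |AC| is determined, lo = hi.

|AC| = 4·√(185)  (≈ 54.4059)

|AB| ∈ {44}
|BC| ∈ {32}
|AC| ∈ {4·√(185)}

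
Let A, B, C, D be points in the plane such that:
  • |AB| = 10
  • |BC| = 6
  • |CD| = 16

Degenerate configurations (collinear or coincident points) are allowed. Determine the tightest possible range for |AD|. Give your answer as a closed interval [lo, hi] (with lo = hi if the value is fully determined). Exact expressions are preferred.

|AD| ∈ [0, 32]  (≈ [0.0000, 32.0000])

|AB| ∈ {10}
|BC| ∈ {6}
|CD| ∈ {16}
|AC| ∈ [4, 16]
|BD| ∈ [10, 22]
|AD| ∈ [0, 32]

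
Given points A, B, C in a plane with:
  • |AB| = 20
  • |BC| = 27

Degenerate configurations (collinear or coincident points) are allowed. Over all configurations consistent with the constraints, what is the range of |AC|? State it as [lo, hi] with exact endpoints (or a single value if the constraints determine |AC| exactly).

|AB| ∈ {20}
|BC| ∈ {27}
|AC| ∈ [7, 47]

|AC| ∈ [7, 47]  (≈ [7.0000, 47.0000])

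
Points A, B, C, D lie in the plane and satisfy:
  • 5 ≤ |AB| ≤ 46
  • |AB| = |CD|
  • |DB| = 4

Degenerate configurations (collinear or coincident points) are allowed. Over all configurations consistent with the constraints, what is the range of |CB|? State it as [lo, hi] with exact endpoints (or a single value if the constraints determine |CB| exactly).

|AB| ∈ [5, 46]
|BD| ∈ {4}
|CD| ∈ [5, 46]
|AD| ∈ [1, 50]
|BC| ∈ [1, 50]
|AC| ∈ [0, 96]

|CB| ∈ [1, 50]  (≈ [1.0000, 50.0000])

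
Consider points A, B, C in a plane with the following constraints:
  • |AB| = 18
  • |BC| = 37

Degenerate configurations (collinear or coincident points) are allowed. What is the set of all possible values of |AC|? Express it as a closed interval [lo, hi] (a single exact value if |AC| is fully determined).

|AC| ∈ [19, 55]  (≈ [19.0000, 55.0000])

|AB| ∈ {18}
|BC| ∈ {37}
|AC| ∈ [19, 55]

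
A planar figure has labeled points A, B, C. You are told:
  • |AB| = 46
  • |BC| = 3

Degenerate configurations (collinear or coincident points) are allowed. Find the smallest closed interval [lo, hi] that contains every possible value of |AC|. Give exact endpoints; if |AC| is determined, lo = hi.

|AB| ∈ {46}
|BC| ∈ {3}
|AC| ∈ [43, 49]

|AC| ∈ [43, 49]  (≈ [43.0000, 49.0000])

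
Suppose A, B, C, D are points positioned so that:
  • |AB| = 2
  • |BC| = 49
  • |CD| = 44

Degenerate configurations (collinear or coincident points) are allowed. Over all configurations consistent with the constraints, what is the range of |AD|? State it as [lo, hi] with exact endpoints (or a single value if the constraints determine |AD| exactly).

|AD| ∈ [3, 95]  (≈ [3.0000, 95.0000])

|AB| ∈ {2}
|BC| ∈ {49}
|CD| ∈ {44}
|AC| ∈ [47, 51]
|BD| ∈ [5, 93]
|AD| ∈ [3, 95]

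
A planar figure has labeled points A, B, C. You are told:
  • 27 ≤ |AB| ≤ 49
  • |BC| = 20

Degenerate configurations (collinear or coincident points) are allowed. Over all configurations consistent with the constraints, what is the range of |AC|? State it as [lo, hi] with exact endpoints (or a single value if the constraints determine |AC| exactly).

|AC| ∈ [7, 69]  (≈ [7.0000, 69.0000])

|AB| ∈ [27, 49]
|BC| ∈ {20}
|AC| ∈ [7, 69]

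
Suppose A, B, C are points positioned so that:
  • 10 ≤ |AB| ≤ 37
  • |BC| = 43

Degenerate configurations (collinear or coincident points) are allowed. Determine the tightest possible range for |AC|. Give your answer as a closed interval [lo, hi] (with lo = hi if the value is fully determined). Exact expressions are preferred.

|AB| ∈ [10, 37]
|BC| ∈ {43}
|AC| ∈ [6, 80]

|AC| ∈ [6, 80]  (≈ [6.0000, 80.0000])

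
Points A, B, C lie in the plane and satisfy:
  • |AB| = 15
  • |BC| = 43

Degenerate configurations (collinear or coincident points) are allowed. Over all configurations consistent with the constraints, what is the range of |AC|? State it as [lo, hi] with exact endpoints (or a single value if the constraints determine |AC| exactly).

|AC| ∈ [28, 58]  (≈ [28.0000, 58.0000])

|AB| ∈ {15}
|BC| ∈ {43}
|AC| ∈ [28, 58]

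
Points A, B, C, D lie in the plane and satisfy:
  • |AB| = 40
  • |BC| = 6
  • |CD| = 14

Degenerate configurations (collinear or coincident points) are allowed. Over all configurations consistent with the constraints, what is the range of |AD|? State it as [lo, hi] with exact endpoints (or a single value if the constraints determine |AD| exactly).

|AB| ∈ {40}
|BC| ∈ {6}
|CD| ∈ {14}
|AC| ∈ [34, 46]
|BD| ∈ [8, 20]
|AD| ∈ [20, 60]

|AD| ∈ [20, 60]  (≈ [20.0000, 60.0000])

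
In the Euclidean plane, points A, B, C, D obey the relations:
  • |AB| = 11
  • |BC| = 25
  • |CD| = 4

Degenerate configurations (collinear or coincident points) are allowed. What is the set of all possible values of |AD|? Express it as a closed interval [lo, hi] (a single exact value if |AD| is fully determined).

|AD| ∈ [10, 40]  (≈ [10.0000, 40.0000])

|AB| ∈ {11}
|BC| ∈ {25}
|CD| ∈ {4}
|AC| ∈ [14, 36]
|BD| ∈ [21, 29]
|AD| ∈ [10, 40]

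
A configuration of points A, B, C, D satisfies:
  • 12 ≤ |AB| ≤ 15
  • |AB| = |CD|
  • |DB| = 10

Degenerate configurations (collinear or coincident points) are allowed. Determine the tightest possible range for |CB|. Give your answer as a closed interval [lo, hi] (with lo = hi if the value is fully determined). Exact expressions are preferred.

|AB| ∈ [12, 15]
|BD| ∈ {10}
|CD| ∈ [12, 15]
|AD| ∈ [2, 25]
|BC| ∈ [2, 25]
|AC| ∈ [0, 40]

|CB| ∈ [2, 25]  (≈ [2.0000, 25.0000])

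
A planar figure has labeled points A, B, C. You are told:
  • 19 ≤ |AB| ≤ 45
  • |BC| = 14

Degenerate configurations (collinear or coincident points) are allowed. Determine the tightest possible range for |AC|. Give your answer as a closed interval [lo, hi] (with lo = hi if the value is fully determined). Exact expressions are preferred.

|AB| ∈ [19, 45]
|BC| ∈ {14}
|AC| ∈ [5, 59]

|AC| ∈ [5, 59]  (≈ [5.0000, 59.0000])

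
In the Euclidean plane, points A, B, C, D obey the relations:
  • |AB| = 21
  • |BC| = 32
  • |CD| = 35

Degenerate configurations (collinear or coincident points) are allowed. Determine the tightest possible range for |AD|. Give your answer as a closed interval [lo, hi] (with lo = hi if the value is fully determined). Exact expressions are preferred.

|AB| ∈ {21}
|BC| ∈ {32}
|CD| ∈ {35}
|AC| ∈ [11, 53]
|BD| ∈ [3, 67]
|AD| ∈ [0, 88]

|AD| ∈ [0, 88]  (≈ [0.0000, 88.0000])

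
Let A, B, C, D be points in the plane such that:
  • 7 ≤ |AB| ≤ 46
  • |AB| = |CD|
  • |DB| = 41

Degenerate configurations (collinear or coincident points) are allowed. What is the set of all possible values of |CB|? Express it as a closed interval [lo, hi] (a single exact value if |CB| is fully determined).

|CB| ∈ [0, 87]  (≈ [0.0000, 87.0000])

|AB| ∈ [7, 46]
|BD| ∈ {41}
|CD| ∈ [7, 46]
|AD| ∈ [0, 87]
|BC| ∈ [0, 87]
|AC| ∈ [0, 133]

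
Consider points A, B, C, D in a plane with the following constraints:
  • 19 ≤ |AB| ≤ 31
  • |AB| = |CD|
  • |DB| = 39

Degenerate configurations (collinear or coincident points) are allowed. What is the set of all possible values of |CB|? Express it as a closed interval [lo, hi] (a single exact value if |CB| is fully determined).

|AB| ∈ [19, 31]
|BD| ∈ {39}
|CD| ∈ [19, 31]
|AD| ∈ [8, 70]
|BC| ∈ [8, 70]
|AC| ∈ [0, 101]

|CB| ∈ [8, 70]  (≈ [8.0000, 70.0000])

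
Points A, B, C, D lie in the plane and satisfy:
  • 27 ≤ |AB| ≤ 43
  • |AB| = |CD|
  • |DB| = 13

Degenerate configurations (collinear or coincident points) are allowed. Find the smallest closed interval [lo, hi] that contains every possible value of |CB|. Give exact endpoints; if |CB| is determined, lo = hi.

|CB| ∈ [14, 56]  (≈ [14.0000, 56.0000])

|AB| ∈ [27, 43]
|BD| ∈ {13}
|CD| ∈ [27, 43]
|AD| ∈ [14, 56]
|BC| ∈ [14, 56]
|AC| ∈ [0, 99]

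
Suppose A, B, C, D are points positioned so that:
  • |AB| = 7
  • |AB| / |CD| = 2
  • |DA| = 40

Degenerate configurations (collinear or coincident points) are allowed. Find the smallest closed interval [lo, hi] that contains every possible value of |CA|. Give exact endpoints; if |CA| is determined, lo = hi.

|AB| ∈ {7}
|AD| ∈ {40}
|CD| ∈ {7/2}
|BD| ∈ [33, 47]
|AC| ∈ [73/2, 87/2]
|BC| ∈ [59/2, 101/2]

|CA| ∈ [73/2, 87/2]  (≈ [36.5000, 43.5000])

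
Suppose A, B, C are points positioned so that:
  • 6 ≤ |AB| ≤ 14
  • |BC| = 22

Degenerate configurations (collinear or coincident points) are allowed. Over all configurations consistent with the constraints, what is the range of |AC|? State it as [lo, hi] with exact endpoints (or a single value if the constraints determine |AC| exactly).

|AC| ∈ [8, 36]  (≈ [8.0000, 36.0000])

|AB| ∈ [6, 14]
|BC| ∈ {22}
|AC| ∈ [8, 36]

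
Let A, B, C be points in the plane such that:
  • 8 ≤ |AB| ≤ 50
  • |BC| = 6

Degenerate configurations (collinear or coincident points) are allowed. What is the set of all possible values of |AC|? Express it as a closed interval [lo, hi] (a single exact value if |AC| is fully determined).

|AB| ∈ [8, 50]
|BC| ∈ {6}
|AC| ∈ [2, 56]

|AC| ∈ [2, 56]  (≈ [2.0000, 56.0000])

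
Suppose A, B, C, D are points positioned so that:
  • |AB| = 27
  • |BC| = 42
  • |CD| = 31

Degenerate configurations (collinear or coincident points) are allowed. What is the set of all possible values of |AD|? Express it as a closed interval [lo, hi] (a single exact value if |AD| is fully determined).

|AB| ∈ {27}
|BC| ∈ {42}
|CD| ∈ {31}
|AC| ∈ [15, 69]
|BD| ∈ [11, 73]
|AD| ∈ [0, 100]

|AD| ∈ [0, 100]  (≈ [0.0000, 100.0000])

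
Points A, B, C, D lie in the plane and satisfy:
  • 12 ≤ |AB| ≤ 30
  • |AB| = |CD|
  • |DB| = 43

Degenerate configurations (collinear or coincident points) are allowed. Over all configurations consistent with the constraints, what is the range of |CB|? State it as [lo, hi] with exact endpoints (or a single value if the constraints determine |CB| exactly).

|AB| ∈ [12, 30]
|BD| ∈ {43}
|CD| ∈ [12, 30]
|AD| ∈ [13, 73]
|BC| ∈ [13, 73]
|AC| ∈ [0, 103]

|CB| ∈ [13, 73]  (≈ [13.0000, 73.0000])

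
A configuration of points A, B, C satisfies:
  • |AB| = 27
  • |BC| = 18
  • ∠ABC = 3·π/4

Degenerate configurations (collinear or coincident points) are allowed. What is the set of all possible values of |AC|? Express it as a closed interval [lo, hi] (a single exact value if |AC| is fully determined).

|AC| = 9·√(6·√(2) + 13)  (≈ 41.7170)

|AB| ∈ {27}
|BC| ∈ {18}
|AC| ∈ {9·√(6·√(2) + 13)}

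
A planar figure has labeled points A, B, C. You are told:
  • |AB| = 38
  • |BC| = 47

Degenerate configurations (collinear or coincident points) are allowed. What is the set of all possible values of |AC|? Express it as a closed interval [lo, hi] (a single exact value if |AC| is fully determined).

|AB| ∈ {38}
|BC| ∈ {47}
|AC| ∈ [9, 85]

|AC| ∈ [9, 85]  (≈ [9.0000, 85.0000])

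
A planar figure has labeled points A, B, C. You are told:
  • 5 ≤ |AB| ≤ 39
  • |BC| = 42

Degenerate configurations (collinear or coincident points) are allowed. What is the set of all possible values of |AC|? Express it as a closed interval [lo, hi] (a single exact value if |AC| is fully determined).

|AC| ∈ [3, 81]  (≈ [3.0000, 81.0000])

|AB| ∈ [5, 39]
|BC| ∈ {42}
|AC| ∈ [3, 81]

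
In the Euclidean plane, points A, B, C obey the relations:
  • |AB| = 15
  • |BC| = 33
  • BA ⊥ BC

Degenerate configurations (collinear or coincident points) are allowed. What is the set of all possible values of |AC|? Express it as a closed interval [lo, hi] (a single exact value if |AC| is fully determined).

|AC| = 3·√(146)  (≈ 36.2491)

|AB| ∈ {15}
|BC| ∈ {33}
|AC| ∈ {3·√(146)}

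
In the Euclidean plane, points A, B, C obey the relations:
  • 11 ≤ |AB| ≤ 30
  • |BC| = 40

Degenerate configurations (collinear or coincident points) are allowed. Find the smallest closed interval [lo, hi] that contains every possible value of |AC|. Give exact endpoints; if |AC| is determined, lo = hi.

|AC| ∈ [10, 70]  (≈ [10.0000, 70.0000])

|AB| ∈ [11, 30]
|BC| ∈ {40}
|AC| ∈ [10, 70]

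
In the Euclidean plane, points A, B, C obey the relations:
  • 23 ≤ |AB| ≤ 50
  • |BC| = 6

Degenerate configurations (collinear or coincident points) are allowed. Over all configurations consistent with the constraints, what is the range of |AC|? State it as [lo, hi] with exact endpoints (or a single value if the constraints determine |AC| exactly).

|AC| ∈ [17, 56]  (≈ [17.0000, 56.0000])

|AB| ∈ [23, 50]
|BC| ∈ {6}
|AC| ∈ [17, 56]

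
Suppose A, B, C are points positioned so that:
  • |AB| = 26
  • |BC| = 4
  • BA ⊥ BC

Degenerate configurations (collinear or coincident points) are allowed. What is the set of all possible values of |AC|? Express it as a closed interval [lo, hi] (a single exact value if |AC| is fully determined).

|AC| = 2·√(173)  (≈ 26.3059)

|AB| ∈ {26}
|BC| ∈ {4}
|AC| ∈ {2·√(173)}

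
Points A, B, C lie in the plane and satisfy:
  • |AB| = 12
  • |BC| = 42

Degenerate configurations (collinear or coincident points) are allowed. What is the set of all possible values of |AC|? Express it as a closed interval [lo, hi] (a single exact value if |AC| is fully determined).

|AB| ∈ {12}
|BC| ∈ {42}
|AC| ∈ [30, 54]

|AC| ∈ [30, 54]  (≈ [30.0000, 54.0000])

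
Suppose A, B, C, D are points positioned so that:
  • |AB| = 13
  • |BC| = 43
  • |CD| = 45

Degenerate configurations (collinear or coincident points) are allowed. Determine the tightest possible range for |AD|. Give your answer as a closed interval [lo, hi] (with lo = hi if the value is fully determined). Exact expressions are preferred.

|AD| ∈ [0, 101]  (≈ [0.0000, 101.0000])

|AB| ∈ {13}
|BC| ∈ {43}
|CD| ∈ {45}
|AC| ∈ [30, 56]
|BD| ∈ [2, 88]
|AD| ∈ [0, 101]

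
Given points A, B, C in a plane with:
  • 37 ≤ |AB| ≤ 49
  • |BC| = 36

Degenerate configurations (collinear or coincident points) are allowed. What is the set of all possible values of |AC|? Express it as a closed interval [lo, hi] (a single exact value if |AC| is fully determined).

|AB| ∈ [37, 49]
|BC| ∈ {36}
|AC| ∈ [1, 85]

|AC| ∈ [1, 85]  (≈ [1.0000, 85.0000])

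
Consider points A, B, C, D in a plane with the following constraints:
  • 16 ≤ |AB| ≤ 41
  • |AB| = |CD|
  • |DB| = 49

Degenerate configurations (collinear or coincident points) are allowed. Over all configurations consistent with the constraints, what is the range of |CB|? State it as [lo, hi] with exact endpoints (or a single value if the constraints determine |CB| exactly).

|AB| ∈ [16, 41]
|BD| ∈ {49}
|CD| ∈ [16, 41]
|AD| ∈ [8, 90]
|BC| ∈ [8, 90]
|AC| ∈ [0, 131]

|CB| ∈ [8, 90]  (≈ [8.0000, 90.0000])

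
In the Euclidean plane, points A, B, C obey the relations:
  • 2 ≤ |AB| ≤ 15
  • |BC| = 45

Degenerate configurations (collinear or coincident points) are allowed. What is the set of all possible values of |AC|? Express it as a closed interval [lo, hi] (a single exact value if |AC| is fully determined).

|AB| ∈ [2, 15]
|BC| ∈ {45}
|AC| ∈ [30, 60]

|AC| ∈ [30, 60]  (≈ [30.0000, 60.0000])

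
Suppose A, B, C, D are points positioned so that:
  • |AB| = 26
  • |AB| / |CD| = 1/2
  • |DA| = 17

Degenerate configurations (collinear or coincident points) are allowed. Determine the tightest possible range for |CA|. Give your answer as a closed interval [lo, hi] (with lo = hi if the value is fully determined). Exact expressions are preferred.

|CA| ∈ [35, 69]  (≈ [35.0000, 69.0000])

|AB| ∈ {26}
|AD| ∈ {17}
|CD| ∈ {52}
|BD| ∈ [9, 43]
|AC| ∈ [35, 69]
|BC| ∈ [9, 95]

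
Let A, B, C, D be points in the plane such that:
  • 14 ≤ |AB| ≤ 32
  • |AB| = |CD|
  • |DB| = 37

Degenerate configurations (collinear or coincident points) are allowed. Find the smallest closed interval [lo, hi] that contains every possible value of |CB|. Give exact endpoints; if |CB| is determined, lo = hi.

|AB| ∈ [14, 32]
|BD| ∈ {37}
|CD| ∈ [14, 32]
|AD| ∈ [5, 69]
|BC| ∈ [5, 69]
|AC| ∈ [0, 101]

|CB| ∈ [5, 69]  (≈ [5.0000, 69.0000])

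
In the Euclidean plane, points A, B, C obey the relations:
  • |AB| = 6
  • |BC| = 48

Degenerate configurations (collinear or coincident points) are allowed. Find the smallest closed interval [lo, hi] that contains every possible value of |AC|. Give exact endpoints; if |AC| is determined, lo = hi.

|AB| ∈ {6}
|BC| ∈ {48}
|AC| ∈ [42, 54]

|AC| ∈ [42, 54]  (≈ [42.0000, 54.0000])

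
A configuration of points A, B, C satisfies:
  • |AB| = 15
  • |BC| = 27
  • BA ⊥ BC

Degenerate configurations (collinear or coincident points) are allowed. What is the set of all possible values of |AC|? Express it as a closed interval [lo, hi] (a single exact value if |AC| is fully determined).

|AB| ∈ {15}
|BC| ∈ {27}
|AC| ∈ {3·√(106)}

|AC| = 3·√(106)  (≈ 30.8869)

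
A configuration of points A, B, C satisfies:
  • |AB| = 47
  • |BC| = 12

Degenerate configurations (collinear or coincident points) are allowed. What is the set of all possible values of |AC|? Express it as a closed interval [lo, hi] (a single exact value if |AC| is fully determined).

|AB| ∈ {47}
|BC| ∈ {12}
|AC| ∈ [35, 59]

|AC| ∈ [35, 59]  (≈ [35.0000, 59.0000])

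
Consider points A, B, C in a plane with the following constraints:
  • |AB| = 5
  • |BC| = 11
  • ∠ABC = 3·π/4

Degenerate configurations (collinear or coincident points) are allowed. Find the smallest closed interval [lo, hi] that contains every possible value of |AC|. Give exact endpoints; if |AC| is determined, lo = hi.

|AC| = √(55·√(2) + 146)  (≈ 14.9593)

|AB| ∈ {5}
|BC| ∈ {11}
|AC| ∈ {√(55·√(2) + 146)}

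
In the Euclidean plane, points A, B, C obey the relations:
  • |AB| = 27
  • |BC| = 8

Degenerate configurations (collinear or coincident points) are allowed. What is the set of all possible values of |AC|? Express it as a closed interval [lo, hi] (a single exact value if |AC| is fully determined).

|AC| ∈ [19, 35]  (≈ [19.0000, 35.0000])

|AB| ∈ {27}
|BC| ∈ {8}
|AC| ∈ [19, 35]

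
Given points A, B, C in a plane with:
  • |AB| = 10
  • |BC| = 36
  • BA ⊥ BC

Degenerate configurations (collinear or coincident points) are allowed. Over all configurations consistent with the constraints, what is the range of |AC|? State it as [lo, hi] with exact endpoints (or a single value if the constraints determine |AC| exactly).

|AB| ∈ {10}
|BC| ∈ {36}
|AC| ∈ {2·√(349)}

|AC| = 2·√(349)  (≈ 37.3631)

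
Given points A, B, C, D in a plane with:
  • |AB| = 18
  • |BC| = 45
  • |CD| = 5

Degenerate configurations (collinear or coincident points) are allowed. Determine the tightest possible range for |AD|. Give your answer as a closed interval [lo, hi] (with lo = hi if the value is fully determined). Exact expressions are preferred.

|AD| ∈ [22, 68]  (≈ [22.0000, 68.0000])

|AB| ∈ {18}
|BC| ∈ {45}
|CD| ∈ {5}
|AC| ∈ [27, 63]
|BD| ∈ [40, 50]
|AD| ∈ [22, 68]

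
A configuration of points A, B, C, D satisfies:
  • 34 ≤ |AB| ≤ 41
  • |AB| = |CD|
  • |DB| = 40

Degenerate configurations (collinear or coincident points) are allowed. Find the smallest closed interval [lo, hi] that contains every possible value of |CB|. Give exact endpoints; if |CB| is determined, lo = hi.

|CB| ∈ [0, 81]  (≈ [0.0000, 81.0000])

|AB| ∈ [34, 41]
|BD| ∈ {40}
|CD| ∈ [34, 41]
|AD| ∈ [0, 81]
|BC| ∈ [0, 81]
|AC| ∈ [0, 122]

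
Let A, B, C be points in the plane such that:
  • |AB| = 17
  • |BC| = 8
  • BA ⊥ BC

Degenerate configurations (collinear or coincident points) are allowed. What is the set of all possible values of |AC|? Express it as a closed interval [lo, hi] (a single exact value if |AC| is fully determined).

|AB| ∈ {17}
|BC| ∈ {8}
|AC| ∈ {√(353)}

|AC| = √(353)  (≈ 18.7883)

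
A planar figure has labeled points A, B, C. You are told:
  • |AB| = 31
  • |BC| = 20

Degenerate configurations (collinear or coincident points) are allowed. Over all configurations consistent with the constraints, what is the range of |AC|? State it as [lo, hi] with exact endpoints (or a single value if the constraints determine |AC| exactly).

|AB| ∈ {31}
|BC| ∈ {20}
|AC| ∈ [11, 51]

|AC| ∈ [11, 51]  (≈ [11.0000, 51.0000])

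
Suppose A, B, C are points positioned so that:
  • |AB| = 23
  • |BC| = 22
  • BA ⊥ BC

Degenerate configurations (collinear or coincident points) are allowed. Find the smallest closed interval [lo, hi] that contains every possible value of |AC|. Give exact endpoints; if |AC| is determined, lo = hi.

|AC| = √(1013)  (≈ 31.8277)

|AB| ∈ {23}
|BC| ∈ {22}
|AC| ∈ {√(1013)}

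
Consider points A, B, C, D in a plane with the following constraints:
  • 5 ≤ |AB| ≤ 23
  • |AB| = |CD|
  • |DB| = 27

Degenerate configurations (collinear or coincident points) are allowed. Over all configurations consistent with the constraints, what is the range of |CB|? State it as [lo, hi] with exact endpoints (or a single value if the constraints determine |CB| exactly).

|CB| ∈ [4, 50]  (≈ [4.0000, 50.0000])

|AB| ∈ [5, 23]
|BD| ∈ {27}
|CD| ∈ [5, 23]
|AD| ∈ [4, 50]
|BC| ∈ [4, 50]
|AC| ∈ [0, 73]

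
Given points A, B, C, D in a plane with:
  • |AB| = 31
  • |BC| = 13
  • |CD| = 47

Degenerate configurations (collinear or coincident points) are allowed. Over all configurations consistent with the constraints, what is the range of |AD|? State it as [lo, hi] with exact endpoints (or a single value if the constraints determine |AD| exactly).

|AD| ∈ [3, 91]  (≈ [3.0000, 91.0000])

|AB| ∈ {31}
|BC| ∈ {13}
|CD| ∈ {47}
|AC| ∈ [18, 44]
|BD| ∈ [34, 60]
|AD| ∈ [3, 91]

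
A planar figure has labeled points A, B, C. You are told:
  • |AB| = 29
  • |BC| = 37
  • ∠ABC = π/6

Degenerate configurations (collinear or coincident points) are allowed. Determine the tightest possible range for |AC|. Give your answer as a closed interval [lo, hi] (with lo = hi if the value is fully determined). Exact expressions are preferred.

|AC| = √(2210 - 1073·√(3))  (≈ 18.7486)

|AB| ∈ {29}
|BC| ∈ {37}
|AC| ∈ {√(2210 - 1073·√(3))}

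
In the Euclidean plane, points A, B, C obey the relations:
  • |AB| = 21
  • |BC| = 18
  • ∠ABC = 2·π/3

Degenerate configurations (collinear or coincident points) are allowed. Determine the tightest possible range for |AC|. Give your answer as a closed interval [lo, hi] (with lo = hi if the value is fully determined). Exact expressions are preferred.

|AC| = 3·√(127)  (≈ 33.8083)

|AB| ∈ {21}
|BC| ∈ {18}
|AC| ∈ {3·√(127)}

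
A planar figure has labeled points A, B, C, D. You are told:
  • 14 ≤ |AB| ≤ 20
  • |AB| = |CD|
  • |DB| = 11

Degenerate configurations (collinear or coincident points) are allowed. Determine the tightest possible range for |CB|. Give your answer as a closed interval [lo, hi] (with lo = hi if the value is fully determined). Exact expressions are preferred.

|AB| ∈ [14, 20]
|BD| ∈ {11}
|CD| ∈ [14, 20]
|AD| ∈ [3, 31]
|BC| ∈ [3, 31]
|AC| ∈ [0, 51]

|CB| ∈ [3, 31]  (≈ [3.0000, 31.0000])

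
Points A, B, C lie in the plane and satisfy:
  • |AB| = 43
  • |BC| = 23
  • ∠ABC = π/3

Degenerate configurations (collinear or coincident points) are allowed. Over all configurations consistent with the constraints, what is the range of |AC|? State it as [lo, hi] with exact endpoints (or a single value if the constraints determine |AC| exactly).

|AC| = √(1389)  (≈ 37.2693)

|AB| ∈ {43}
|BC| ∈ {23}
|AC| ∈ {√(1389)}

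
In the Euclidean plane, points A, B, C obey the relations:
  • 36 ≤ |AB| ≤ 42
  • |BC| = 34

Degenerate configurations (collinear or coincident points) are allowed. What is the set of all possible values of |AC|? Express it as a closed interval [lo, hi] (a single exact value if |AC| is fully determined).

|AC| ∈ [2, 76]  (≈ [2.0000, 76.0000])

|AB| ∈ [36, 42]
|BC| ∈ {34}
|AC| ∈ [2, 76]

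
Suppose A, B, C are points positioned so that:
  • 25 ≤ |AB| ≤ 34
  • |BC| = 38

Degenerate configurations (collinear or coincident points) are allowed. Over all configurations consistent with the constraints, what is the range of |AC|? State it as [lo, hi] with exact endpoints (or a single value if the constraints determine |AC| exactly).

|AB| ∈ [25, 34]
|BC| ∈ {38}
|AC| ∈ [4, 72]

|AC| ∈ [4, 72]  (≈ [4.0000, 72.0000])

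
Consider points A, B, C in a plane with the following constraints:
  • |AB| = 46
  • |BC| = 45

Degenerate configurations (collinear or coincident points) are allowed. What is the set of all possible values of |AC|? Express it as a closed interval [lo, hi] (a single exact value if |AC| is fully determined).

|AB| ∈ {46}
|BC| ∈ {45}
|AC| ∈ [1, 91]

|AC| ∈ [1, 91]  (≈ [1.0000, 91.0000])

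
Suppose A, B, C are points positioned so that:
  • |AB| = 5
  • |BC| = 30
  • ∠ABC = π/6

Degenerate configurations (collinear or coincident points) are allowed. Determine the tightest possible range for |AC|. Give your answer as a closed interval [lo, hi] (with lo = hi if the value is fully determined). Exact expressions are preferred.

|AC| = 5·√(37 - 6·√(3))  (≈ 25.7913)

|AB| ∈ {5}
|BC| ∈ {30}
|AC| ∈ {5·√(37 - 6·√(3))}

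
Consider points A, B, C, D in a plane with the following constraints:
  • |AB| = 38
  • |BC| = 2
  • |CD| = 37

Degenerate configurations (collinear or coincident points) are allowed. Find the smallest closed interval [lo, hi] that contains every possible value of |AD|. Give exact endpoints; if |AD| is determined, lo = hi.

|AB| ∈ {38}
|BC| ∈ {2}
|CD| ∈ {37}
|AC| ∈ [36, 40]
|BD| ∈ [35, 39]
|AD| ∈ [0, 77]

|AD| ∈ [0, 77]  (≈ [0.0000, 77.0000])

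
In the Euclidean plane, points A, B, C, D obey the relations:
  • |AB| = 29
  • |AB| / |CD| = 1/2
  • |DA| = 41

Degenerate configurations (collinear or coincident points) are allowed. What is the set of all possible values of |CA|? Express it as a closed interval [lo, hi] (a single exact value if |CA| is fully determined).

|CA| ∈ [17, 99]  (≈ [17.0000, 99.0000])

|AB| ∈ {29}
|AD| ∈ {41}
|CD| ∈ {58}
|BD| ∈ [12, 70]
|AC| ∈ [17, 99]
|BC| ∈ [0, 128]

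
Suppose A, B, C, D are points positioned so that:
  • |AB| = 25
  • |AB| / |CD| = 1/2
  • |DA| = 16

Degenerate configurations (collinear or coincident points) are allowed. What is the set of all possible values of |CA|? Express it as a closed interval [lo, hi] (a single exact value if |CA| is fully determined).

|CA| ∈ [34, 66]  (≈ [34.0000, 66.0000])

|AB| ∈ {25}
|AD| ∈ {16}
|CD| ∈ {50}
|BD| ∈ [9, 41]
|AC| ∈ [34, 66]
|BC| ∈ [9, 91]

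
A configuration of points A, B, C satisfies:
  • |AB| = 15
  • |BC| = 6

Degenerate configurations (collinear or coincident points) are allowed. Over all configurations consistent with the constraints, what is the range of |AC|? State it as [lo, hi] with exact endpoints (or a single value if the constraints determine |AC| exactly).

|AC| ∈ [9, 21]  (≈ [9.0000, 21.0000])

|AB| ∈ {15}
|BC| ∈ {6}
|AC| ∈ [9, 21]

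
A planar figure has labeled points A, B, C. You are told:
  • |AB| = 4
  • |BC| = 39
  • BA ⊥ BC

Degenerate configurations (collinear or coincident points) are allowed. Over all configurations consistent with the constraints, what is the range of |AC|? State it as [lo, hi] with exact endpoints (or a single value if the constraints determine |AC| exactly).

|AC| = √(1537)  (≈ 39.2046)

|AB| ∈ {4}
|BC| ∈ {39}
|AC| ∈ {√(1537)}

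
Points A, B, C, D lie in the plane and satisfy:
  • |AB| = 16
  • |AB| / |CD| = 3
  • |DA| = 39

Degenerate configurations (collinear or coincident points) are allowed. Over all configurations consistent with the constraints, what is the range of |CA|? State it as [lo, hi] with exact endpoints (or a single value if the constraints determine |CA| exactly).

|AB| ∈ {16}
|AD| ∈ {39}
|CD| ∈ {16/3}
|BD| ∈ [23, 55]
|AC| ∈ [101/3, 133/3]
|BC| ∈ [53/3, 181/3]

|CA| ∈ [101/3, 133/3]  (≈ [33.6667, 44.3333])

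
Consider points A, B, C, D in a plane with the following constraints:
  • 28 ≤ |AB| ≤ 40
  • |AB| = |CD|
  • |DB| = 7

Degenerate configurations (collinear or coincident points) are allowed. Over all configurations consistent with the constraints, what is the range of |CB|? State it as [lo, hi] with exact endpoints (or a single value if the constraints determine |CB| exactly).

|CB| ∈ [21, 47]  (≈ [21.0000, 47.0000])

|AB| ∈ [28, 40]
|BD| ∈ {7}
|CD| ∈ [28, 40]
|AD| ∈ [21, 47]
|BC| ∈ [21, 47]
|AC| ∈ [0, 87]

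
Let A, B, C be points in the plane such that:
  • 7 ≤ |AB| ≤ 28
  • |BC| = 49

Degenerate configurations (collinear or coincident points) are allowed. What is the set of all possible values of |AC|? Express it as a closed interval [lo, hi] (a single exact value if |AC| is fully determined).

|AC| ∈ [21, 77]  (≈ [21.0000, 77.0000])

|AB| ∈ [7, 28]
|BC| ∈ {49}
|AC| ∈ [21, 77]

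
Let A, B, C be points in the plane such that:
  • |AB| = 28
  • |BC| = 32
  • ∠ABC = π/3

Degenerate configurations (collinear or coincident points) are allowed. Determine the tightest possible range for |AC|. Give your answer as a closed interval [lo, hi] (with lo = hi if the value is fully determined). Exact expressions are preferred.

|AB| ∈ {28}
|BC| ∈ {32}
|AC| ∈ {4·√(57)}

|AC| = 4·√(57)  (≈ 30.1993)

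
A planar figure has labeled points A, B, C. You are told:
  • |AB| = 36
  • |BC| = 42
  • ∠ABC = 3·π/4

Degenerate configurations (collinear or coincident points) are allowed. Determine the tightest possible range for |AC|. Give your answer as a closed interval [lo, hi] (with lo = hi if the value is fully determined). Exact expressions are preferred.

|AC| = 6·√(42·√(2) + 85)  (≈ 72.0992)

|AB| ∈ {36}
|BC| ∈ {42}
|AC| ∈ {6·√(42·√(2) + 85)}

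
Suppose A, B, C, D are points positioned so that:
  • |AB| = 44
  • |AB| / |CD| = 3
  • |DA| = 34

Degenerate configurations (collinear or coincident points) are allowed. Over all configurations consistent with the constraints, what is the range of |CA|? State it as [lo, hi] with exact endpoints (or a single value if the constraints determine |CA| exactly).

|CA| ∈ [58/3, 146/3]  (≈ [19.3333, 48.6667])

|AB| ∈ {44}
|AD| ∈ {34}
|CD| ∈ {44/3}
|BD| ∈ [10, 78]
|AC| ∈ [58/3, 146/3]
|BC| ∈ [0, 278/3]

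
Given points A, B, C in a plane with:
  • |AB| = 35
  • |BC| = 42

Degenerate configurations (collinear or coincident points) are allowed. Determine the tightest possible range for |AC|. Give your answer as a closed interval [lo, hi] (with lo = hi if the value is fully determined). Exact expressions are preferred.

|AB| ∈ {35}
|BC| ∈ {42}
|AC| ∈ [7, 77]

|AC| ∈ [7, 77]  (≈ [7.0000, 77.0000])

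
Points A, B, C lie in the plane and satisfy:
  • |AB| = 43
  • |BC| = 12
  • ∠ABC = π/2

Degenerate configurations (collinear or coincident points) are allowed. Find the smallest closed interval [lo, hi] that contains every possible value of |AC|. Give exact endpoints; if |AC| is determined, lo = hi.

|AC| = √(1993)  (≈ 44.6430)

|AB| ∈ {43}
|BC| ∈ {12}
|AC| ∈ {√(1993)}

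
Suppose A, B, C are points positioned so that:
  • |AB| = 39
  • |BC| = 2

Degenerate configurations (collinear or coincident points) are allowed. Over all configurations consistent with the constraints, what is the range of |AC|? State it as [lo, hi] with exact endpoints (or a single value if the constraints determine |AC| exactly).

|AC| ∈ [37, 41]  (≈ [37.0000, 41.0000])

|AB| ∈ {39}
|BC| ∈ {2}
|AC| ∈ [37, 41]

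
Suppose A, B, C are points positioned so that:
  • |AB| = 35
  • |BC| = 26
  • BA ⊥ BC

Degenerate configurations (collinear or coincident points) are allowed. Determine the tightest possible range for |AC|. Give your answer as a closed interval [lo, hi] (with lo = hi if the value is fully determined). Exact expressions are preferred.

|AB| ∈ {35}
|BC| ∈ {26}
|AC| ∈ {√(1901)}

|AC| = √(1901)  (≈ 43.6005)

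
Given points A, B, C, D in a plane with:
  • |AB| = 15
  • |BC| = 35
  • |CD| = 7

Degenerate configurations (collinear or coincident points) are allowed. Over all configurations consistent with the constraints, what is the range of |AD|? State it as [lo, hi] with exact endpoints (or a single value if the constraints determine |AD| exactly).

|AB| ∈ {15}
|BC| ∈ {35}
|CD| ∈ {7}
|AC| ∈ [20, 50]
|BD| ∈ [28, 42]
|AD| ∈ [13, 57]

|AD| ∈ [13, 57]  (≈ [13.0000, 57.0000])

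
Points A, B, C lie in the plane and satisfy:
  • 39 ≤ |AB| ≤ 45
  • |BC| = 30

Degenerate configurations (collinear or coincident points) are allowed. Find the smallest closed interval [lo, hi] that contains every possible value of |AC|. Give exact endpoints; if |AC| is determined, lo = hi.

|AB| ∈ [39, 45]
|BC| ∈ {30}
|AC| ∈ [9, 75]

|AC| ∈ [9, 75]  (≈ [9.0000, 75.0000])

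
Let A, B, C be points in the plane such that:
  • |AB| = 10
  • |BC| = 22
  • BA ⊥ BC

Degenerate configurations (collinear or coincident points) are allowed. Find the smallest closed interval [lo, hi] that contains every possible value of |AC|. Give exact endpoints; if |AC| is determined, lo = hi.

|AB| ∈ {10}
|BC| ∈ {22}
|AC| ∈ {2·√(146)}

|AC| = 2·√(146)  (≈ 24.1661)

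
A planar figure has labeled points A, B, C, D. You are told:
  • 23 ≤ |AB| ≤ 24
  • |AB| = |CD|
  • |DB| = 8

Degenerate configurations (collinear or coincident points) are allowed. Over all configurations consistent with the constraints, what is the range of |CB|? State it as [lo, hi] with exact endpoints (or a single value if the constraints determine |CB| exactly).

|CB| ∈ [15, 32]  (≈ [15.0000, 32.0000])

|AB| ∈ [23, 24]
|BD| ∈ {8}
|CD| ∈ [23, 24]
|AD| ∈ [15, 32]
|BC| ∈ [15, 32]
|AC| ∈ [0, 56]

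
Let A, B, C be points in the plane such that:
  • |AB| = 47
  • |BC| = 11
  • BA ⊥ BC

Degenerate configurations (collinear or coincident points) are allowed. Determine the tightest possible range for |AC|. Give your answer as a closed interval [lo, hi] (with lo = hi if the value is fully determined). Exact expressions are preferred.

|AB| ∈ {47}
|BC| ∈ {11}
|AC| ∈ {√(2330)}

|AC| = √(2330)  (≈ 48.2701)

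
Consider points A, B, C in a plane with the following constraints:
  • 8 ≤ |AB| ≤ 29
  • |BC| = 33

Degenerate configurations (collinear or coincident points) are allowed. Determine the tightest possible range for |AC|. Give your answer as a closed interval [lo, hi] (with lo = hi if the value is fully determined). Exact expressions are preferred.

|AC| ∈ [4, 62]  (≈ [4.0000, 62.0000])

|AB| ∈ [8, 29]
|BC| ∈ {33}
|AC| ∈ [4, 62]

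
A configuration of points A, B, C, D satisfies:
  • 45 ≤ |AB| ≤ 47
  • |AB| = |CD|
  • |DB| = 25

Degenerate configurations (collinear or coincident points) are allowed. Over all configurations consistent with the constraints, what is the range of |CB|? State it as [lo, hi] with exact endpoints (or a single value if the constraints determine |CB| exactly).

|CB| ∈ [20, 72]  (≈ [20.0000, 72.0000])

|AB| ∈ [45, 47]
|BD| ∈ {25}
|CD| ∈ [45, 47]
|AD| ∈ [20, 72]
|BC| ∈ [20, 72]
|AC| ∈ [0, 119]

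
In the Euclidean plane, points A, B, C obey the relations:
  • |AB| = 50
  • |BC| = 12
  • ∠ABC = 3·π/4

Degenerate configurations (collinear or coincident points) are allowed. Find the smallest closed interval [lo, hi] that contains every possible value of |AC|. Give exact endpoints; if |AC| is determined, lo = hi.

|AC| = 2·√(150·√(2) + 661)  (≈ 59.0976)

|AB| ∈ {50}
|BC| ∈ {12}
|AC| ∈ {2·√(150·√(2) + 661)}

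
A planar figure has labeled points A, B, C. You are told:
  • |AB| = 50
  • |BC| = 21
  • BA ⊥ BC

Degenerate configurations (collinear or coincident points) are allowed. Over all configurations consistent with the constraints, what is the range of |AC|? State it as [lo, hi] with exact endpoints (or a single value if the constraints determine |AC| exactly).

|AC| = √(2941)  (≈ 54.2310)

|AB| ∈ {50}
|BC| ∈ {21}
|AC| ∈ {√(2941)}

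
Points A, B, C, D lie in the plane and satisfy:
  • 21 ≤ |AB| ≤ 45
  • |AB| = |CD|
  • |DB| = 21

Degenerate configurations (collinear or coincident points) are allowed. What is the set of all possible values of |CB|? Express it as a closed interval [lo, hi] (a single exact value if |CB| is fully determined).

|CB| ∈ [0, 66]  (≈ [0.0000, 66.0000])

|AB| ∈ [21, 45]
|BD| ∈ {21}
|CD| ∈ [21, 45]
|AD| ∈ [0, 66]
|BC| ∈ [0, 66]
|AC| ∈ [0, 111]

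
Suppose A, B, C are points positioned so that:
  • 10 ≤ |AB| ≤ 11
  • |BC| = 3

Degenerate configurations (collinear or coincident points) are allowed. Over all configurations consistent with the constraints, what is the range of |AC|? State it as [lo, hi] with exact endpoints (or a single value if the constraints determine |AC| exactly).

|AB| ∈ [10, 11]
|BC| ∈ {3}
|AC| ∈ [7, 14]

|AC| ∈ [7, 14]  (≈ [7.0000, 14.0000])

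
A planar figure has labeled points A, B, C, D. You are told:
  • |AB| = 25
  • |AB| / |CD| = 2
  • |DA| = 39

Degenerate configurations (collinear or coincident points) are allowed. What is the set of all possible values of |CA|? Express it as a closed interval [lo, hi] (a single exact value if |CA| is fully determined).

|AB| ∈ {25}
|AD| ∈ {39}
|CD| ∈ {25/2}
|BD| ∈ [14, 64]
|AC| ∈ [53/2, 103/2]
|BC| ∈ [3/2, 153/2]

|CA| ∈ [53/2, 103/2]  (≈ [26.5000, 51.5000])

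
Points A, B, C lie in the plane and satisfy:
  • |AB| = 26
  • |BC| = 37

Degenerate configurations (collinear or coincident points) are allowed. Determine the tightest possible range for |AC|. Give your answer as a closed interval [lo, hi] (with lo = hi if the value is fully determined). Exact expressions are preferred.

|AC| ∈ [11, 63]  (≈ [11.0000, 63.0000])

|AB| ∈ {26}
|BC| ∈ {37}
|AC| ∈ [11, 63]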